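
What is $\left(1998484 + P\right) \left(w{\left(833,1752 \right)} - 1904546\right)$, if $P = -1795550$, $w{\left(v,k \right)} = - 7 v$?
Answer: $-387680446118$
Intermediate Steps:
$\left(1998484 + P\right) \left(w{\left(833,1752 \right)} - 1904546\right) = \left(1998484 - 1795550\right) \left(\left(-7\right) 833 - 1904546\right) = 202934 \left(-5831 - 1904546\right) = 202934 \left(-1910377\right) = -387680446118$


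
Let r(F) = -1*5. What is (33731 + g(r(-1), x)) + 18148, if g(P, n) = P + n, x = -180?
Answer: 51694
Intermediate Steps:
r(F) = -5
(33731 + g(r(-1), x)) + 18148 = (33731 + (-5 - 180)) + 18148 = (33731 - 185) + 18148 = 33546 + 18148 = 51694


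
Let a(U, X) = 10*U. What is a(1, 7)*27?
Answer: 270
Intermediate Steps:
a(1, 7)*27 = (10*1)*27 = 10*27 = 270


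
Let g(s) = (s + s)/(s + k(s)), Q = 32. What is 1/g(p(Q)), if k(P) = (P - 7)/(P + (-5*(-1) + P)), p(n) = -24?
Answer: 1001/2064 ≈ 0.48498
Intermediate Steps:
k(P) = (-7 + P)/(5 + 2*P) (k(P) = (-7 + P)/(P + (5 + P)) = (-7 + P)/(5 + 2*P))
g(s) = 2*s/(s + (-7 + s)/(5 + 2*s)) (g(s) = (s + s)/(s + (-7 + s)/(5 + 2*s)) = (2*s)/(s + (-7 + s)/(5 + 2*s)) = 2*s/(s + (-7 + s)/(5 + 2*s)))
1/g(p(Q)) = 1/(2*(-24)*(5 + 2*(-24))/(-7 - 24 - 24*(5 + 2*(-24)))) = 1/(2*(-24)*(5 - 48)/(-7 - 24 - 24*(5 - 48))) = 1/(2*(-24)*(-43)/(-7 - 24 - 24*(-43))) = 1/(2*(-24)*(-43)/(-7 - 24 + 1032)) = 1/(2*(-24)*(-43)/1001) = 1/(2*(-24)*(1/1001)*(-43)) = 1/(2064/1001) = 1001/2064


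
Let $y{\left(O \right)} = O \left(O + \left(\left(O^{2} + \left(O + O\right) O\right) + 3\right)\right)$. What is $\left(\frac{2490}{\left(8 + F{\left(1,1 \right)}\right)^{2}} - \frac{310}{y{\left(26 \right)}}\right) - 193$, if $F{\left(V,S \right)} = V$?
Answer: $- \frac{117156506}{722007} \approx -162.27$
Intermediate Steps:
$y{\left(O \right)} = O \left(3 + O + 3 O^{2}\right)$ ($y{\left(O \right)} = O \left(O + \left(\left(O^{2} + 2 O O\right) + 3\right)\right) = O \left(O + \left(\left(O^{2} + 2 O^{2}\right) + 3\right)\right) = O \left(O + \left(3 O^{2} + 3\right)\right) = O \left(O + \left(3 + 3 O^{2}\right)\right) = O \left(3 + O + 3 O^{2}\right)$)
$\left(\frac{2490}{\left(8 + F{\left(1,1 \right)}\right)^{2}} - \frac{310}{y{\left(26 \right)}}\right) - 193 = \left(\frac{2490}{\left(8 + 1\right)^{2}} - \frac{310}{26 \left(3 + 26 + 3 \cdot 26^{2}\right)}\right) - 193 = \left(\frac{2490}{9^{2}} - \frac{310}{26 \left(3 + 26 + 3 \cdot 676\right)}\right) - 193 = \left(\frac{2490}{81} - \frac{310}{26 \left(3 + 26 + 2028\right)}\right) - 193 = \left(2490 \cdot \frac{1}{81} - \frac{310}{26 \cdot 2057}\right) - 193 = \left(\frac{830}{27} - \frac{310}{53482}\right) - 193 = \left(\frac{830}{27} - \frac{155}{26741}\right) - 193 = \frac{22190845}{722007} - 193 = - \frac{117156506}{722007}$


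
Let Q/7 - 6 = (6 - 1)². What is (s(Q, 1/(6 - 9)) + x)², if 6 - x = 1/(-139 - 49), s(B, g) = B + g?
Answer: 15772094569/318096 ≈ 49583.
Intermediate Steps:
Q = 217 (Q = 42 + 7*(6 - 1)² = 42 + 7*5² = 42 + 7*25 = 42 + 175 = 217)
x = 1129/188 (x = 6 - 1/(-139 - 49) = 6 - 1/(-188) = 6 - 1*(-1/188) = 6 + 1/188 = 1129/188 ≈ 6.0053)
(s(Q, 1/(6 - 9)) + x)² = ((217 + 1/(6 - 9)) + 1129/188)² = ((217 + 1/(-3)) + 1129/188)² = ((217 - ⅓) + 1129/188)² = (650/3 + 1129/188)² = (125587/564)² = 15772094569/318096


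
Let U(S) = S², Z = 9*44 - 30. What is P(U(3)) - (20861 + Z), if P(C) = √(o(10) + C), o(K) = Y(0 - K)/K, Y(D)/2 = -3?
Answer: -21227 + √210/5 ≈ -21224.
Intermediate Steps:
Z = 366 (Z = 396 - 30 = 366)
Y(D) = -6 (Y(D) = 2*(-3) = -6)
o(K) = -6/K
P(C) = √(-⅗ + C) (P(C) = √(-6/10 + C) = √(-6*⅒ + C) = √(-⅗ + C))
P(U(3)) - (20861 + Z) = √(-15 + 25*3²)/5 - (20861 + 366) = √(-15 + 25*9)/5 - 1*21227 = √(-15 + 225)/5 - 21227 = √210/5 - 21227 = -21227 + √210/5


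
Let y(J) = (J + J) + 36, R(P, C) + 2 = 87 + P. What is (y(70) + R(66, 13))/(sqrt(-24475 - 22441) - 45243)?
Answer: -14794461/2046975965 - 654*I*sqrt(11729)/2046975965 ≈ -0.0072275 - 3.4602e-5*I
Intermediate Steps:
R(P, C) = 85 + P (R(P, C) = -2 + (87 + P) = 85 + P)
y(J) = 36 + 2*J (y(J) = 2*J + 36 = 36 + 2*J)
(y(70) + R(66, 13))/(sqrt(-24475 - 22441) - 45243) = ((36 + 2*70) + (85 + 66))/(sqrt(-24475 - 22441) - 45243) = ((36 + 140) + 151)/(sqrt(-46916) - 45243) = (176 + 151)/(2*I*sqrt(11729) - 45243) = 327/(-45243 + 2*I*sqrt(11729))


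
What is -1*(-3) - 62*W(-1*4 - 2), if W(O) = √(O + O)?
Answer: 3 - 124*I*√3 ≈ 3.0 - 214.77*I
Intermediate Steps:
W(O) = √2*√O (W(O) = √(2*O) = √2*√O)
-1*(-3) - 62*W(-1*4 - 2) = -1*(-3) - 62*√2*√(-1*4 - 2) = 3 - 62*√2*√(-4 - 2) = 3 - 62*√2*√(-6) = 3 - 62*√2*I*√6 = 3 - 124*I*√3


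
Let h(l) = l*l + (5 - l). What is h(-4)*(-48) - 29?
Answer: -1229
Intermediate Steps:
h(l) = 5 + l**2 - l (h(l) = l**2 + (5 - l) = 5 + l**2 - l)
h(-4)*(-48) - 29 = (5 + (-4)**2 - 1*(-4))*(-48) - 29 = (5 + 16 + 4)*(-48) - 29 = 25*(-48) - 29 = -1200 - 29 = -1229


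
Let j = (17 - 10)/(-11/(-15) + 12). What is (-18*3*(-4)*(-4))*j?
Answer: -90720/191 ≈ -474.97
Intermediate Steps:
j = 105/191 (j = 7/(-11*(-1/15) + 12) = 7/(11/15 + 12) = 7/(191/15) = 7*(15/191) = 105/191 ≈ 0.54974)
(-18*3*(-4)*(-4))*j = -18*3*(-4)*(-4)*(105/191) = -(-216)*(-4)*(105/191) = -18*48*(105/191) = -864*105/191 = -90720/191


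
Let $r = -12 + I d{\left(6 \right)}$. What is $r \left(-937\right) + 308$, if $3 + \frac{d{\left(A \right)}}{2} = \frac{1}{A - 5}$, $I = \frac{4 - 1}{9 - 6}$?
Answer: $15300$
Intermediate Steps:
$I = 1$ ($I = \frac{3}{3} = 3 \cdot \frac{1}{3} = 1$)
$d{\left(A \right)} = -6 + \frac{2}{-5 + A}$ ($d{\left(A \right)} = -6 + \frac{2}{A - 5} = -6 + \frac{2}{-5 + A}$)
$r = -16$ ($r = -12 + 1 \frac{2 \left(16 - 18\right)}{-5 + 6} = -12 + 1 \frac{2 \left(16 - 18\right)}{1} = -12 + 1 \cdot 2 \cdot 1 \left(-2\right) = -12 + 1 \left(-4\right) = -12 - 4 = -16$)
$r \left(-937\right) + 308 = \left(-16\right) \left(-937\right) + 308 = 14992 + 308 = 15300$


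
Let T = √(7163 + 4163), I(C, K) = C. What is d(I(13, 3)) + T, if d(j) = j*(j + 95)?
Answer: 1404 + √11326 ≈ 1510.4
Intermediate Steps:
T = √11326 ≈ 106.42
d(j) = j*(95 + j)
d(I(13, 3)) + T = 13*(95 + 13) + √11326 = 13*108 + √11326 = 1404 + √11326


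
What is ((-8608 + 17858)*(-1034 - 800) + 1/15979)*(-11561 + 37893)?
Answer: -246136776913092/551 ≈ -4.4671e+11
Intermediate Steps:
((-8608 + 17858)*(-1034 - 800) + 1/15979)*(-11561 + 37893) = (9250*(-1834) + 1/15979)*26332 = (-16964500 + 1/15979)*26332 = -271075745499/15979*26332 = -246136776913092/551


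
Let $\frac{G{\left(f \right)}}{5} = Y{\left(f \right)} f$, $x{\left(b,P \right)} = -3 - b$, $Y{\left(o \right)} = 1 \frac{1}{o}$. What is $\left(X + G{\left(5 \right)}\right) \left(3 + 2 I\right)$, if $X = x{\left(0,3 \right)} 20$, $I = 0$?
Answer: $-165$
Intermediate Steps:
$Y{\left(o \right)} = \frac{1}{o}$
$G{\left(f \right)} = 5$ ($G{\left(f \right)} = 5 \frac{f}{f} = 5 \cdot 1 = 5$)
$X = -60$ ($X = \left(-3 - 0\right) 20 = \left(-3 + 0\right) 20 = \left(-3\right) 20 = -60$)
$\left(X + G{\left(5 \right)}\right) \left(3 + 2 I\right) = \left(-60 + 5\right) \left(3 + 2 \cdot 0\right) = - 55 \left(3 + 0\right) = \left(-55\right) 3 = -165$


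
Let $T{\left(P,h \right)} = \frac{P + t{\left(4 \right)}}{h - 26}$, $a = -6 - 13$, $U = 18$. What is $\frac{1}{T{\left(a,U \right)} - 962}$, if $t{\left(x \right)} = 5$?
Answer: $- \frac{4}{3841} \approx -0.0010414$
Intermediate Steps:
$a = -19$ ($a = -6 - 13 = -19$)
$T{\left(P,h \right)} = \frac{5 + P}{-26 + h}$ ($T{\left(P,h \right)} = \frac{P + 5}{h - 26} = \frac{5 + P}{-26 + h}$)
$\frac{1}{T{\left(a,U \right)} - 962} = \frac{1}{\frac{5 - 19}{-26 + 18} - 962} = \frac{1}{\frac{1}{-8} \left(-14\right) - 962} = \frac{1}{\left(- \frac{1}{8}\right) \left(-14\right) - 962} = \frac{1}{\frac{7}{4} - 962} = \frac{1}{- \frac{3841}{4}} = - \frac{4}{3841}$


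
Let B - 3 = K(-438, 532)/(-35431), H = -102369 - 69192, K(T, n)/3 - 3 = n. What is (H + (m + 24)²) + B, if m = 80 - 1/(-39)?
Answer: -8662189938344/53890551 ≈ -1.6074e+5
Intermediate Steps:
m = 3121/39 (m = 80 - 1*(-1/39) = 80 + 1/39 = 3121/39 ≈ 80.026)
K(T, n) = 9 + 3*n
H = -171561
B = 104688/35431 (B = 3 + (9 + 3*532)/(-35431) = 3 + (9 + 1596)*(-1/35431) = 3 + 1605*(-1/35431) = 3 - 1605/35431 = 104688/35431 ≈ 2.9547)
(H + (m + 24)²) + B = (-171561 + (3121/39 + 24)²) + 104688/35431 = (-171561 + (4057/39)²) + 104688/35431 = (-171561 + 16459249/1521) + 104688/35431 = -244485032/1521 + 104688/35431 = -8662189938344/53890551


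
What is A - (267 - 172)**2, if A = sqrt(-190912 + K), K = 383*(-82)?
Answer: -9025 + 3*I*sqrt(24702) ≈ -9025.0 + 471.51*I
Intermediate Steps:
K = -31406
A = 3*I*sqrt(24702) (A = sqrt(-190912 - 31406) = sqrt(-222318) = 3*I*sqrt(24702) ≈ 471.51*I)
A - (267 - 172)**2 = 3*I*sqrt(24702) - (267 - 172)**2 = 3*I*sqrt(24702) - 1*95**2 = 3*I*sqrt(24702) - 1*9025 = 3*I*sqrt(24702) - 9025 = -9025 + 3*I*sqrt(24702)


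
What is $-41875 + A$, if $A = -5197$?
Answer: $-47072$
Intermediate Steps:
$-41875 + A = -41875 - 5197 = -47072$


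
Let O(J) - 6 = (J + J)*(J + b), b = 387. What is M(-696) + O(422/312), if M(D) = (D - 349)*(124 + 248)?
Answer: -4717332299/12168 ≈ -3.8768e+5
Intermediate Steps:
M(D) = -129828 + 372*D (M(D) = (-349 + D)*372 = -129828 + 372*D)
O(J) = 6 + 2*J*(387 + J) (O(J) = 6 + (J + J)*(J + 387) = 6 + (2*J)*(387 + J) = 6 + 2*J*(387 + J))
M(-696) + O(422/312) = (-129828 + 372*(-696)) + (6 + 2*(422/312)² + 774*(422/312)) = (-129828 - 258912) + (6 + 2*(422*(1/312))² + 774*(422*(1/312))) = -388740 + (6 + 2*(211/156)² + 774*(211/156)) = -388740 + (6 + 2*(44521/24336) + 27219/26) = -388740 + (6 + 44521/12168 + 27219/26) = -388740 + 12856021/12168 = -4717332299/12168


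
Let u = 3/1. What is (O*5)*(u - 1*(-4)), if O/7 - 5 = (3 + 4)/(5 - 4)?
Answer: 2940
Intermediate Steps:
u = 3 (u = 3*1 = 3)
O = 84 (O = 35 + 7*((3 + 4)/(5 - 4)) = 35 + 7*(7/1) = 35 + 7*(7*1) = 35 + 7*7 = 35 + 49 = 84)
(O*5)*(u - 1*(-4)) = (84*5)*(3 - 1*(-4)) = 420*(3 + 4) = 420*7 = 2940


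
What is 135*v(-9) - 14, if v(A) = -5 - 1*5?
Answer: -1364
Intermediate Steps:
v(A) = -10 (v(A) = -5 - 5 = -10)
135*v(-9) - 14 = 135*(-10) - 14 = -1350 - 14 = -1364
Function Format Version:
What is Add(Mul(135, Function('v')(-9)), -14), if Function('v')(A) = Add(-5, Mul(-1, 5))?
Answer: -1364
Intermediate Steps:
Function('v')(A) = -10 (Function('v')(A) = Add(-5, -5) = -10)
Add(Mul(135, Function('v')(-9)), -14) = Add(Mul(135, -10), -14) = Add(-1350, -14) = -1364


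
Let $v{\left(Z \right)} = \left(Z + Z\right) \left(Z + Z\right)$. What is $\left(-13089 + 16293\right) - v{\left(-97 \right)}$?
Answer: $-34432$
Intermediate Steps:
$v{\left(Z \right)} = 4 Z^{2}$ ($v{\left(Z \right)} = 2 Z 2 Z = 4 Z^{2}$)
$\left(-13089 + 16293\right) - v{\left(-97 \right)} = \left(-13089 + 16293\right) - 4 \left(-97\right)^{2} = 3204 - 4 \cdot 9409 = 3204 - 37636 = -34432$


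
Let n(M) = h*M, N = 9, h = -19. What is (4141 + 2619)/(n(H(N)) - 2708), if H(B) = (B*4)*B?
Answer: -845/1108 ≈ -0.76264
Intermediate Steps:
H(B) = 4*B² (H(B) = (4*B)*B = 4*B²)
n(M) = -19*M
(4141 + 2619)/(n(H(N)) - 2708) = (4141 + 2619)/(-76*9² - 2708) = 6760/(-76*81 - 2708) = 6760/(-19*324 - 2708) = 6760/(-6156 - 2708) = 6760/(-8864) = 6760*(-1/8864) = -845/1108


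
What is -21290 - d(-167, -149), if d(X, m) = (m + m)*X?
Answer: -71056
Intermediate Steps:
d(X, m) = 2*X*m (d(X, m) = (2*m)*X = 2*X*m)
-21290 - d(-167, -149) = -21290 - 2*(-167)*(-149) = -21290 - 1*49766 = -21290 - 49766 = -71056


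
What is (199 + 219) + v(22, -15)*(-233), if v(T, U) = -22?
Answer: 5544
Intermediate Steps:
(199 + 219) + v(22, -15)*(-233) = (199 + 219) - 22*(-233) = 418 + 5126 = 5544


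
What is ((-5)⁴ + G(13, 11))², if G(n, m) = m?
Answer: 404496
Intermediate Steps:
((-5)⁴ + G(13, 11))² = ((-5)⁴ + 11)² = (625 + 11)² = 636² = 404496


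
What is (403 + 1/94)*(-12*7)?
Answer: -1591086/47 ≈ -33853.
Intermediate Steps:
(403 + 1/94)*(-12*7) = (403 + 1/94)*(-84) = (37883/94)*(-84) = -1591086/47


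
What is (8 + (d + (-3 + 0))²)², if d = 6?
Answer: 289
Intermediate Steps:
(8 + (d + (-3 + 0))²)² = (8 + (6 + (-3 + 0))²)² = (8 + (6 - 3)²)² = (8 + 3²)² = (8 + 9)² = 17² = 289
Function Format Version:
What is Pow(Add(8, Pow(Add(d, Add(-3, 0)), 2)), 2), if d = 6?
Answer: 289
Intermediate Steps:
Pow(Add(8, Pow(Add(d, Add(-3, 0)), 2)), 2) = Pow(Add(8, Pow(Add(6, Add(-3, 0)), 2)), 2) = Pow(Add(8, Pow(Add(6, -3), 2)), 2) = Pow(Add(8, Pow(3, 2)), 2) = Pow(Add(8, 9), 2) = Pow(17, 2) = 289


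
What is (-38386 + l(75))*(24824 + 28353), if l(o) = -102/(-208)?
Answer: -212287529461/104 ≈ -2.0412e+9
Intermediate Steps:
l(o) = 51/104 (l(o) = -102*(-1/208) = 51/104)
(-38386 + l(75))*(24824 + 28353) = (-38386 + 51/104)*(24824 + 28353) = -3992093/104*53177 = -212287529461/104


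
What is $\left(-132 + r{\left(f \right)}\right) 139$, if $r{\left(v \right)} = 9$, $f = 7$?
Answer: $-17097$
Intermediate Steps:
$\left(-132 + r{\left(f \right)}\right) 139 = \left(-132 + 9\right) 139 = \left(-123\right) 139 = -17097$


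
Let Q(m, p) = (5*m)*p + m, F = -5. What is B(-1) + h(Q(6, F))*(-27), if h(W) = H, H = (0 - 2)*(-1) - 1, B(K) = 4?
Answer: -23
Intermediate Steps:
Q(m, p) = m + 5*m*p (Q(m, p) = 5*m*p + m = m + 5*m*p)
H = 1 (H = -2*(-1) - 1 = 2 - 1 = 1)
h(W) = 1
B(-1) + h(Q(6, F))*(-27) = 4 + 1*(-27) = 4 - 27 = -23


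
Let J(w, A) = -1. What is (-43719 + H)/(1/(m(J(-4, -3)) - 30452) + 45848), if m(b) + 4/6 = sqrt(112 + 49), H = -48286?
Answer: -7041333461805369646/3508842522967559573 - 165609*sqrt(161)/3508842522967559573 ≈ -2.0067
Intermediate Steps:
m(b) = -2/3 + sqrt(161) (m(b) = -2/3 + sqrt(112 + 49) = -2/3 + sqrt(161))
(-43719 + H)/(1/(m(J(-4, -3)) - 30452) + 45848) = (-43719 - 48286)/(1/((-2/3 + sqrt(161)) - 30452) + 45848) = -92005/(1/(-91358/3 + sqrt(161)) + 45848) = -92005/(45848 + 1/(-91358/3 + sqrt(161)))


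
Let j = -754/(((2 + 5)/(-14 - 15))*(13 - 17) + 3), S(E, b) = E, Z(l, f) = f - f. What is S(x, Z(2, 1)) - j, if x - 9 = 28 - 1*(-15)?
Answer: 27846/115 ≈ 242.14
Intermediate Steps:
Z(l, f) = 0
x = 52 (x = 9 + (28 - 1*(-15)) = 9 + (28 + 15) = 9 + 43 = 52)
j = -21866/115 (j = -754/((7/(-29))*(-4) + 3) = -754/((7*(-1/29))*(-4) + 3) = -754/(-7/29*(-4) + 3) = -754/(28/29 + 3) = -754/115/29 = -754*29/115 = -21866/115 ≈ -190.14)
S(x, Z(2, 1)) - j = 52 - 1*(-21866/115) = 52 + 21866/115 = 27846/115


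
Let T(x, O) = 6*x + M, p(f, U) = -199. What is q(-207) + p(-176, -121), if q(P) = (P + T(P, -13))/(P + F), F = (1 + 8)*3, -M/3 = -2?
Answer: -11459/60 ≈ -190.98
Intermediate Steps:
M = 6 (M = -3*(-2) = 6)
F = 27 (F = 9*3 = 27)
T(x, O) = 6 + 6*x (T(x, O) = 6*x + 6 = 6 + 6*x)
q(P) = (6 + 7*P)/(27 + P) (q(P) = (P + (6 + 6*P))/(P + 27) = (6 + 7*P)/(27 + P))
q(-207) + p(-176, -121) = (6 + 7*(-207))/(27 - 207) - 199 = (6 - 1449)/(-180) - 199 = -1/180*(-1443) - 199 = 481/60 - 199 = -11459/60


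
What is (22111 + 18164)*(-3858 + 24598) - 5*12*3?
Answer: 835303320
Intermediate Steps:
(22111 + 18164)*(-3858 + 24598) - 5*12*3 = 40275*20740 - 60*3 = 835303500 - 180 = 835303320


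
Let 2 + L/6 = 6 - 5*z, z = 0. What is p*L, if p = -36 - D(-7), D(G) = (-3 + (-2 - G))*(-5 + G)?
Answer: -288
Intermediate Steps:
L = 24 (L = -12 + 6*(6 - 5*0) = -12 + 6*(6 + 0) = -12 + 6*6 = -12 + 36 = 24)
D(G) = (-5 + G)*(-5 - G) (D(G) = (-5 - G)*(-5 + G) = (-5 + G)*(-5 - G))
p = -12 (p = -36 - (25 - 1*(-7)**2) = -36 - (25 - 1*49) = -36 - (25 - 49) = -36 - 1*(-24) = -36 + 24 = -12)
p*L = -12*24 = -288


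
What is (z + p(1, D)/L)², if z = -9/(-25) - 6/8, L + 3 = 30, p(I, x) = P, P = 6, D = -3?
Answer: 22801/810000 ≈ 0.028149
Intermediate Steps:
p(I, x) = 6
L = 27 (L = -3 + 30 = 27)
z = -39/100 (z = -9*(-1/25) - 6*⅛ = 9/25 - ¾ = -39/100 ≈ -0.39000)
(z + p(1, D)/L)² = (-39/100 + 6/27)² = (-39/100 + 6*(1/27))² = (-39/100 + 2/9)² = (-151/900)² = 22801/810000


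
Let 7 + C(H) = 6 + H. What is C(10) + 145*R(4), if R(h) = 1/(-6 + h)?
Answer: -127/2 ≈ -63.500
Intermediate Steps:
C(H) = -1 + H (C(H) = -7 + (6 + H) = -1 + H)
C(10) + 145*R(4) = (-1 + 10) + 145/(-6 + 4) = 9 + 145/(-2) = 9 + 145*(-½) = 9 - 145/2 = -127/2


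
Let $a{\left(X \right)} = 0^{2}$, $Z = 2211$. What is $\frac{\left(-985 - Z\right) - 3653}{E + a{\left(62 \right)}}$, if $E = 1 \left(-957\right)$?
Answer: $\frac{2283}{319} \approx 7.1567$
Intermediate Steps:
$a{\left(X \right)} = 0$
$E = -957$
$\frac{\left(-985 - Z\right) - 3653}{E + a{\left(62 \right)}} = \frac{\left(-985 - 2211\right) - 3653}{-957 + 0} = \frac{\left(-985 - 2211\right) - 3653}{-957} = \left(-3196 - 3653\right) \left(- \frac{1}{957}\right) = \left(-6849\right) \left(- \frac{1}{957}\right) = \frac{2283}{319}$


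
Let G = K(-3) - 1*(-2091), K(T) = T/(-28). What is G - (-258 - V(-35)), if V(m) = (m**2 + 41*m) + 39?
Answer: 60987/28 ≈ 2178.1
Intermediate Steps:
K(T) = -T/28 (K(T) = T*(-1/28) = -T/28)
V(m) = 39 + m**2 + 41*m
G = 58551/28 (G = -1/28*(-3) - 1*(-2091) = 3/28 + 2091 = 58551/28 ≈ 2091.1)
G - (-258 - V(-35)) = 58551/28 - (-258 - (39 + (-35)**2 + 41*(-35))) = 58551/28 - (-258 - (39 + 1225 - 1435)) = 58551/28 - (-258 - 1*(-171)) = 58551/28 - (-258 + 171) = 58551/28 - 1*(-87) = 58551/28 + 87 = 60987/28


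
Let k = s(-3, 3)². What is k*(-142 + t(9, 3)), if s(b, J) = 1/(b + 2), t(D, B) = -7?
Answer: -149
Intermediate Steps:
s(b, J) = 1/(2 + b)
k = 1 (k = (1/(2 - 3))² = (1/(-1))² = (-1)² = 1)
k*(-142 + t(9, 3)) = 1*(-142 - 7) = 1*(-149) = -149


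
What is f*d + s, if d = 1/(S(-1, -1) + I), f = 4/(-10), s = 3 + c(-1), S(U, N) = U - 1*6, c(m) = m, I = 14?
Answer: 68/35 ≈ 1.9429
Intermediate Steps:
S(U, N) = -6 + U (S(U, N) = U - 6 = -6 + U)
s = 2 (s = 3 - 1 = 2)
f = -2/5 (f = 4*(-1/10) = -2/5 ≈ -0.40000)
d = 1/7 (d = 1/((-6 - 1) + 14) = 1/(-7 + 14) = 1/7 ≈ 0.14286)
f*d + s = -2/5*1/7 + 2 = -2/35 + 2 = 68/35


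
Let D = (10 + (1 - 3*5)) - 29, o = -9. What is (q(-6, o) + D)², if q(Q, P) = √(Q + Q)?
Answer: 1077 - 132*I*√3 ≈ 1077.0 - 228.63*I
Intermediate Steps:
q(Q, P) = √2*√Q (q(Q, P) = √(2*Q) = √2*√Q)
D = -33 (D = (10 + (1 - 15)) - 29 = (10 - 14) - 29 = -4 - 29 = -33)
(q(-6, o) + D)² = (√2*√(-6) - 33)² = (√2*(I*√6) - 33)² = (2*I*√3 - 33)² = (-33 + 2*I*√3)²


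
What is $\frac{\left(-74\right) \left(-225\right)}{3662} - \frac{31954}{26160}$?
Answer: $\frac{79637113}{23949480} \approx 3.3252$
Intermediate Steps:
$\frac{\left(-74\right) \left(-225\right)}{3662} - \frac{31954}{26160} = 16650 \cdot \frac{1}{3662} - \frac{15977}{13080} = \frac{8325}{1831} - \frac{15977}{13080} = \frac{79637113}{23949480}$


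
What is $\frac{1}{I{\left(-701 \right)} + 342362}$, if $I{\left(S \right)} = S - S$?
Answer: $\frac{1}{342362} \approx 2.9209 \cdot 10^{-6}$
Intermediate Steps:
$I{\left(S \right)} = 0$
$\frac{1}{I{\left(-701 \right)} + 342362} = \frac{1}{0 + 342362} = \frac{1}{342362}$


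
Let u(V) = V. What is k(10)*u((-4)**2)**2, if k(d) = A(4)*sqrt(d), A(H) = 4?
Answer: 1024*sqrt(10) ≈ 3238.2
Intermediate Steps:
k(d) = 4*sqrt(d)
k(10)*u((-4)**2)**2 = (4*sqrt(10))*((-4)**2)**2 = (4*sqrt(10))*16**2 = (4*sqrt(10))*256 = 1024*sqrt(10)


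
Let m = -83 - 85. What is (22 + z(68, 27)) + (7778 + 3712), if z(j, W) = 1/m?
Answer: 1934015/168 ≈ 11512.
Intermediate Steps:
m = -168
z(j, W) = -1/168 (z(j, W) = 1/(-168) = -1/168)
(22 + z(68, 27)) + (7778 + 3712) = (22 - 1/168) + (7778 + 3712) = 3695/168 + 11490 = 1934015/168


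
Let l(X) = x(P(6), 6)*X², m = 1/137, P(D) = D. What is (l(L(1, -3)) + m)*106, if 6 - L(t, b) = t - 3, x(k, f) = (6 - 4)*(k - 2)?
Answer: 7435370/137 ≈ 54273.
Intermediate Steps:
x(k, f) = -4 + 2*k (x(k, f) = 2*(-2 + k) = -4 + 2*k)
m = 1/137 ≈ 0.0072993
L(t, b) = 9 - t (L(t, b) = 6 - (t - 3) = 6 - (-3 + t) = 6 + (3 - t) = 9 - t)
l(X) = 8*X² (l(X) = (-4 + 2*6)*X² = (-4 + 12)*X² = 8*X²)
(l(L(1, -3)) + m)*106 = (8*(9 - 1*1)² + 1/137)*106 = (8*(9 - 1)² + 1/137)*106 = (8*8² + 1/137)*106 = (8*64 + 1/137)*106 = (512 + 1/137)*106 = (70145/137)*106 = 7435370/137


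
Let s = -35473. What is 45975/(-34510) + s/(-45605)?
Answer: -24929047/44966530 ≈ -0.55439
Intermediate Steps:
45975/(-34510) + s/(-45605) = 45975/(-34510) - 35473/(-45605) = 45975*(-1/34510) - 35473*(-1/45605) = -9195/6902 + 35473/45605 = -24929047/44966530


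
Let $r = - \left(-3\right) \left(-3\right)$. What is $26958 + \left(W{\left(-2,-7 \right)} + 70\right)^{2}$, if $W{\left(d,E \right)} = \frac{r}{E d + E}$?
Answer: $\frac{1552303}{49} \approx 31680.0$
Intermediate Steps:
$r = -9$ ($r = \left(-1\right) 9 = -9$)
$W{\left(d,E \right)} = - \frac{9}{E + E d}$ ($W{\left(d,E \right)} = - \frac{9}{E d + E} = - \frac{9}{E + E d}$)
$26958 + \left(W{\left(-2,-7 \right)} + 70\right)^{2} = 26958 + \left(- \frac{9}{\left(-7\right) \left(1 - 2\right)} + 70\right)^{2} = 26958 + \left(\left(-9\right) \left(- \frac{1}{7}\right) \frac{1}{-1} + 70\right)^{2} = 26958 + \left(\left(-9\right) \left(- \frac{1}{7}\right) \left(-1\right) + 70\right)^{2} = 26958 + \left(- \frac{9}{7} + 70\right)^{2} = 26958 + \left(\frac{481}{7}\right)^{2} = 26958 + \frac{231361}{49} = \frac{1552303}{49}$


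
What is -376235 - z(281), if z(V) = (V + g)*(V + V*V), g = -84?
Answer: -15986909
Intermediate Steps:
z(V) = (-84 + V)*(V + V²) (z(V) = (V - 84)*(V + V*V) = (-84 + V)*(V + V²))
-376235 - z(281) = -376235 - 281*(-84 + 281² - 83*281) = -376235 - 281*(-84 + 78961 - 23323) = -376235 - 281*55554 = -376235 - 1*15610674 = -376235 - 15610674 = -15986909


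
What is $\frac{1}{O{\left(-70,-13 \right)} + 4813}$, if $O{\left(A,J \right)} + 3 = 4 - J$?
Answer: $\frac{1}{4827} \approx 0.00020717$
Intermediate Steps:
$O{\left(A,J \right)} = 1 - J$ ($O{\left(A,J \right)} = -3 - \left(-4 + J\right) = 1 - J$)
$\frac{1}{O{\left(-70,-13 \right)} + 4813} = \frac{1}{\left(1 - -13\right) + 4813} = \frac{1}{\left(1 + 13\right) + 4813} = \frac{1}{14 + 4813} = \frac{1}{4827}$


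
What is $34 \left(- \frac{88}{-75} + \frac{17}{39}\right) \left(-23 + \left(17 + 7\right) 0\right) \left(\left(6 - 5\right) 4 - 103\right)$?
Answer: $\frac{40489614}{325} \approx 1.2458 \cdot 10^{5}$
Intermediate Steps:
$34 \left(- \frac{88}{-75} + \frac{17}{39}\right) \left(-23 + \left(17 + 7\right) 0\right) \left(\left(6 - 5\right) 4 - 103\right) = 34 \left(\left(-88\right) \left(- \frac{1}{75}\right) + 17 \cdot \frac{1}{39}\right) \left(-23 + 24 \cdot 0\right) \left(1 \cdot 4 - 103\right) = 34 \left(\frac{88}{75} + \frac{17}{39}\right) \left(-23 + 0\right) \left(4 - 103\right) = 34 \cdot \frac{523}{325} \left(\left(-23\right) \left(-99\right)\right) = \frac{17782}{325} \cdot 2277 = \frac{40489614}{325}$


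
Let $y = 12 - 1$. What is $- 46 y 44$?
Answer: $-22264$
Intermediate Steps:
$y = 11$
$- 46 y 44 = \left(-46\right) 11 \cdot 44 = \left(-506\right) 44 = -22264$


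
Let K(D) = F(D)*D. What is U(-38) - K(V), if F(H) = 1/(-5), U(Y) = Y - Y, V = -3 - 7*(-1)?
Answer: ⅘ ≈ 0.80000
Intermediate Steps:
V = 4 (V = -3 + 7 = 4)
U(Y) = 0
F(H) = -⅕
K(D) = -D/5
U(-38) - K(V) = 0 - (-1)*4/5 = 0 - 1*(-⅘) = 0 + ⅘ = ⅘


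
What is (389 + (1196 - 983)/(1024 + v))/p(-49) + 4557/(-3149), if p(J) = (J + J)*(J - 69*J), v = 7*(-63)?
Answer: -108529142102/74934583339 ≈ -1.4483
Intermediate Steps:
v = -441
p(J) = -136*J² (p(J) = (2*J)*(-68*J) = -136*J²)
(389 + (1196 - 983)/(1024 + v))/p(-49) + 4557/(-3149) = (389 + (1196 - 983)/(1024 - 441))/((-136*(-49)²)) + 4557/(-3149) = (389 + 213/583)/((-136*2401)) + 4557*(-1/3149) = (389 + 213*(1/583))/(-326536) - 4557/3149 = (389 + 213/583)*(-1/326536) - 4557/3149 = (227000/583)*(-1/326536) - 4557/3149 = -28375/23796311 - 4557/3149 = -108529142102/74934583339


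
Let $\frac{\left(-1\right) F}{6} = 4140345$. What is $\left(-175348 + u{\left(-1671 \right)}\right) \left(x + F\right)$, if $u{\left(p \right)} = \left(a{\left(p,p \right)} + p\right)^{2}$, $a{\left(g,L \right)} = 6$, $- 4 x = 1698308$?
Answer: $-65614374461419$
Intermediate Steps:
$F = -24842070$ ($F = \left(-6\right) 4140345 = -24842070$)
$x = -424577$ ($x = \left(- \frac{1}{4}\right) 1698308 = -424577$)
$u{\left(p \right)} = \left(6 + p\right)^{2}$
$\left(-175348 + u{\left(-1671 \right)}\right) \left(x + F\right) = \left(-175348 + \left(6 - 1671\right)^{2}\right) \left(-424577 - 24842070\right) = \left(-175348 + \left(-1665\right)^{2}\right) \left(-25266647\right) = \left(-175348 + 2772225\right) \left(-25266647\right) = 2596877 \left(-25266647\right) = -65614374461419$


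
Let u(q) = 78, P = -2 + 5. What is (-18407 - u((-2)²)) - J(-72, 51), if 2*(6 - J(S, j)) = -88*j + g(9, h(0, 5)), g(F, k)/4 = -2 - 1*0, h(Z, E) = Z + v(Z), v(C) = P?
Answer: -20739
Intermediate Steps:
P = 3
v(C) = 3
h(Z, E) = 3 + Z (h(Z, E) = Z + 3 = 3 + Z)
g(F, k) = -8 (g(F, k) = 4*(-2 - 1*0) = 4*(-2 + 0) = 4*(-2) = -8)
J(S, j) = 10 + 44*j (J(S, j) = 6 - (-88*j - 8)/2 = 6 - (-8 - 88*j)/2 = 6 + (4 + 44*j) = 10 + 44*j)
(-18407 - u((-2)²)) - J(-72, 51) = (-18407 - 1*78) - (10 + 44*51) = (-18407 - 78) - (10 + 2244) = -18485 - 1*2254 = -18485 - 2254 = -20739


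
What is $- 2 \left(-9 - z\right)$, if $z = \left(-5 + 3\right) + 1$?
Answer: $16$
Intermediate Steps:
$z = -1$ ($z = -2 + 1 = -1$)
$- 2 \left(-9 - z\right) = - 2 \left(-9 - -1\right) = - 2 \left(-9 + 1\right) = \left(-2\right) \left(-8\right) = 16$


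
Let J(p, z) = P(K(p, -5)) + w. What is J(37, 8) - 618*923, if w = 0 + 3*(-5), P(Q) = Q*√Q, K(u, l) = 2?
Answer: -570429 + 2*√2 ≈ -5.7043e+5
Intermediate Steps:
P(Q) = Q^(3/2)
w = -15 (w = 0 - 15 = -15)
J(p, z) = -15 + 2*√2 (J(p, z) = 2^(3/2) - 15 = 2*√2 - 15 = -15 + 2*√2)
J(37, 8) - 618*923 = (-15 + 2*√2) - 618*923 = (-15 + 2*√2) - 570414 = -570429 + 2*√2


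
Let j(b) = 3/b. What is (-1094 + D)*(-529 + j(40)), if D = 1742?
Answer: -1713717/5 ≈ -3.4274e+5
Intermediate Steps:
(-1094 + D)*(-529 + j(40)) = (-1094 + 1742)*(-529 + 3/40) = 648*(-529 + 3*(1/40)) = 648*(-529 + 3/40) = 648*(-21157/40) = -1713717/5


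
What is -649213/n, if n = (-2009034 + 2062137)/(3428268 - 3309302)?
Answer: -77234273758/53103 ≈ -1.4544e+6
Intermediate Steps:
n = 53103/118966 ≈ 0.44637
-649213/n = -649213/53103/118966 = -649213*118966/53103 = -77234273758/53103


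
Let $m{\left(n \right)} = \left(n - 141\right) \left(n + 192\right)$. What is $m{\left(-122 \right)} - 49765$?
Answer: $-68175$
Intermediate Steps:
$m{\left(n \right)} = \left(-141 + n\right) \left(192 + n\right)$
$m{\left(-122 \right)} - 49765 = \left(-27072 + \left(-122\right)^{2} + 51 \left(-122\right)\right) - 49765 = \left(-27072 + 14884 - 6222\right) - 49765 = -18410 - 49765 = -68175$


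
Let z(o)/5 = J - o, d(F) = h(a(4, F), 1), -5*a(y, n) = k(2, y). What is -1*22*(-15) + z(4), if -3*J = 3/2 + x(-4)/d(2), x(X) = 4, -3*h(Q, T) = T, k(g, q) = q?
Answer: 655/2 ≈ 327.50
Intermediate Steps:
a(y, n) = -y/5
h(Q, T) = -T/3
d(F) = -⅓ (d(F) = -⅓*1 = -⅓)
J = 7/2 (J = -(3/2 + 4/(-⅓))/3 = -(3*(½) + 4*(-3))/3 = -(3/2 - 12)/3 = -⅓*(-21/2) = 7/2 ≈ 3.5000)
z(o) = 35/2 - 5*o (z(o) = 5*(7/2 - o) = 35/2 - 5*o)
-1*22*(-15) + z(4) = -1*22*(-15) + (35/2 - 5*4) = -22*(-15) + (35/2 - 20) = 330 - 5/2 = 655/2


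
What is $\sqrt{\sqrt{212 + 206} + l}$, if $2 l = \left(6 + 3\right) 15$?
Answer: $\frac{\sqrt{270 + 4 \sqrt{418}}}{2} \approx 9.3779$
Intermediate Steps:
$l = \frac{135}{2}$ ($l = \frac{\left(6 + 3\right) 15}{2} = \frac{9 \cdot 15}{2} = \frac{1}{2} \cdot 135 = \frac{135}{2} \approx 67.5$)
$\sqrt{\sqrt{212 + 206} + l} = \sqrt{\sqrt{212 + 206} + \frac{135}{2}} = \sqrt{\sqrt{418} + \frac{135}{2}} = \sqrt{\frac{135}{2} + \sqrt{418}}$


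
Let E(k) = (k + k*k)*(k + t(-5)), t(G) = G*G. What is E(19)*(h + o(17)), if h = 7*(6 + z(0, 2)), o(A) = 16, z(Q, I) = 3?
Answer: 1320880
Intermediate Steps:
t(G) = G**2
E(k) = (25 + k)*(k + k**2) (E(k) = (k + k*k)*(k + (-5)**2) = (k + k**2)*(k + 25) = (k + k**2)*(25 + k) = (25 + k)*(k + k**2))
h = 63 (h = 7*(6 + 3) = 7*9 = 63)
E(19)*(h + o(17)) = (19*(25 + 19**2 + 26*19))*(63 + 16) = (19*(25 + 361 + 494))*79 = (19*880)*79 = 16720*79 = 1320880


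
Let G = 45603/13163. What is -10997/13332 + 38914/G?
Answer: 2276160654611/202659732 ≈ 11231.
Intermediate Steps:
G = 45603/13163 (G = 45603*(1/13163) = 45603/13163 ≈ 3.4645)
-10997/13332 + 38914/G = -10997/13332 + 38914/(45603/13163) = -10997*1/13332 + 38914*(13163/45603) = -10997/13332 + 512224982/45603 = 2276160654611/202659732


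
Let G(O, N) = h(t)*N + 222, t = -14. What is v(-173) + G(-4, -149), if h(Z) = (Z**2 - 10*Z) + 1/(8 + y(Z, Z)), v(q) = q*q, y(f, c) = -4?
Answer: -79801/4 ≈ -19950.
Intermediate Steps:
v(q) = q**2
h(Z) = 1/4 + Z**2 - 10*Z (h(Z) = (Z**2 - 10*Z) + 1/(8 - 4) = (Z**2 - 10*Z) + 1/4 = 1/4 + Z**2 - 10*Z)
G(O, N) = 222 + 1345*N/4 (G(O, N) = (1/4 + (-14)**2 - 10*(-14))*N + 222 = (1/4 + 196 + 140)*N + 222 = 1345*N/4 + 222 = 222 + 1345*N/4)
v(-173) + G(-4, -149) = (-173)**2 + (222 + (1345/4)*(-149)) = 29929 + (222 - 200405/4) = 29929 - 199517/4 = -79801/4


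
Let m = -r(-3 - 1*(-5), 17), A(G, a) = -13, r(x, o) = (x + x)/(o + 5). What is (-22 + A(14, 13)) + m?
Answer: -387/11 ≈ -35.182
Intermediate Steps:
r(x, o) = 2*x/(5 + o) (r(x, o) = (2*x)/(5 + o) = 2*x/(5 + o))
m = -2/11 (m = -2*(-3 - 1*(-5))/(5 + 17) = -2*(-3 + 5)/22 = -2*2/22 = -1*2/11 = -2/11 ≈ -0.18182)
(-22 + A(14, 13)) + m = (-22 - 13) - 2/11 = -35 - 2/11 = -387/11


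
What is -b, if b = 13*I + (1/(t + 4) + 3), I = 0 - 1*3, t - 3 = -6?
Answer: 35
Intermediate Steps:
t = -3 (t = 3 - 6 = -3)
I = -3 (I = 0 - 3 = -3)
b = -35 (b = 13*(-3) + (1/(-3 + 4) + 3) = -39 + (1/1 + 3) = -39 + (1 + 3) = -39 + 4 = -35)
-b = -1*(-35) = 35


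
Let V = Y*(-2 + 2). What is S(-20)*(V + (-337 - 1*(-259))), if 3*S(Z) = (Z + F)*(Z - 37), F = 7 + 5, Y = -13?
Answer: -11856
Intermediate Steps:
F = 12
V = 0 (V = -13*(-2 + 2) = -13*0 = 0)
S(Z) = (-37 + Z)*(12 + Z)/3 (S(Z) = ((Z + 12)*(Z - 37))/3 = ((12 + Z)*(-37 + Z))/3 = ((-37 + Z)*(12 + Z))/3 = (-37 + Z)*(12 + Z)/3)
S(-20)*(V + (-337 - 1*(-259))) = (-148 - 25/3*(-20) + (⅓)*(-20)²)*(0 + (-337 - 1*(-259))) = (-148 + 500/3 + (⅓)*400)*(0 + (-337 + 259)) = (-148 + 500/3 + 400/3)*(0 - 78) = 152*(-78) = -11856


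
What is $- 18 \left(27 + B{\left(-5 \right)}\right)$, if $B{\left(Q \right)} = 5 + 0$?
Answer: $-576$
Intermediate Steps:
$B{\left(Q \right)} = 5$
$- 18 \left(27 + B{\left(-5 \right)}\right) = - 18 \left(27 + 5\right) = \left(-18\right) 32 = -576$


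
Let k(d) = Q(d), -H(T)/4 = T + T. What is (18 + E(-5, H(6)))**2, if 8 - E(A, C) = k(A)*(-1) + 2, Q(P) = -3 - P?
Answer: 676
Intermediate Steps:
H(T) = -8*T (H(T) = -4*(T + T) = -8*T)
k(d) = -3 - d
E(A, C) = 3 - A (E(A, C) = 8 - ((-3 - A)*(-1) + 2) = 8 - ((3 + A) + 2) = 8 - (5 + A) = 8 + (-5 - A) = 3 - A)
(18 + E(-5, H(6)))**2 = (18 + (3 - 1*(-5)))**2 = (18 + (3 + 5))**2 = (18 + 8)**2 = 26**2 = 676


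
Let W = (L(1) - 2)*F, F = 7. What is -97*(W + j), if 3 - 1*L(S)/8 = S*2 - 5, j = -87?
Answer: -22795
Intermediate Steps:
L(S) = 64 - 16*S (L(S) = 24 - 8*(S*2 - 5) = 24 - 8*(2*S - 5) = 24 - 8*(-5 + 2*S) = 24 + (40 - 16*S) = 64 - 16*S)
W = 322 (W = ((64 - 16*1) - 2)*7 = ((64 - 16) - 2)*7 = (48 - 2)*7 = 46*7 = 322)
-97*(W + j) = -97*(322 - 87) = -97*235 = -22795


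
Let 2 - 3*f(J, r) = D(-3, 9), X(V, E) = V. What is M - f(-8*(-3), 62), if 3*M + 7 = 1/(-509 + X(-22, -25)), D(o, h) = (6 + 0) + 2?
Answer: -532/1593 ≈ -0.33396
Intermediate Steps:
D(o, h) = 8 (D(o, h) = 6 + 2 = 8)
M = -3718/1593 (M = -7/3 + 1/(3*(-509 - 22)) = -7/3 + (⅓)/(-531) = -7/3 + (⅓)*(-1/531) = -7/3 - 1/1593 = -3718/1593 ≈ -2.3340)
f(J, r) = -2 (f(J, r) = ⅔ - ⅓*8 = ⅔ - 8/3 = -2)
M - f(-8*(-3), 62) = -3718/1593 - 1*(-2) = -3718/1593 + 2 = -532/1593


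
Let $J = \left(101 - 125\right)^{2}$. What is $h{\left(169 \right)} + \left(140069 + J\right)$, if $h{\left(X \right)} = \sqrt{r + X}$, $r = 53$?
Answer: $140645 + \sqrt{222} \approx 1.4066 \cdot 10^{5}$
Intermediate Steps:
$J = 576$ ($J = \left(-24\right)^{2} = 576$)
$h{\left(X \right)} = \sqrt{53 + X}$
$h{\left(169 \right)} + \left(140069 + J\right) = \sqrt{53 + 169} + \left(140069 + 576\right) = \sqrt{222} + 140645 = 140645 + \sqrt{222}$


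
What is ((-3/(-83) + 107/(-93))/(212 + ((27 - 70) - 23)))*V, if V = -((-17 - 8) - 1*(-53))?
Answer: 120428/563487 ≈ 0.21372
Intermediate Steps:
V = -28 (V = -(-25 + 53) = -1*28 = -28)
((-3/(-83) + 107/(-93))/(212 + ((27 - 70) - 23)))*V = ((-3/(-83) + 107/(-93))/(212 + ((27 - 70) - 23)))*(-28) = ((-3*(-1/83) + 107*(-1/93))/(212 + (-43 - 23)))*(-28) = ((3/83 - 107/93)/(212 - 66))*(-28) = -8602/7719/146*(-28) = -8602/7719*1/146*(-28) = -4301/563487*(-28) = 120428/563487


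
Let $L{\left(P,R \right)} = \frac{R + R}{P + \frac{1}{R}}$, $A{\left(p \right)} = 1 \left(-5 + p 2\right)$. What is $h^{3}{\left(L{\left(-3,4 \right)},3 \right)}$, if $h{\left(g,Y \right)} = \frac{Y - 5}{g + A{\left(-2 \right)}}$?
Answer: $\frac{10648}{2248091} \approx 0.0047365$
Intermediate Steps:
$A{\left(p \right)} = -5 + 2 p$ ($A{\left(p \right)} = 1 \left(-5 + 2 p\right) = -5 + 2 p$)
$L{\left(P,R \right)} = \frac{2 R}{P + \frac{1}{R}}$
$h{\left(g,Y \right)} = \frac{-5 + Y}{-9 + g}$ ($h{\left(g,Y \right)} = \frac{Y - 5}{g + \left(-5 + 2 \left(-2\right)\right)} = \frac{-5 + Y}{g - 9} = \frac{-5 + Y}{-9 + g}$)
$h^{3}{\left(L{\left(-3,4 \right)},3 \right)} = \left(\frac{-5 + 3}{-9 + \frac{2 \cdot 4^{2}}{1 - 12}}\right)^{3} = \left(\frac{1}{-9 + 2 \cdot 16 \frac{1}{1 - 12}} \left(-2\right)\right)^{3} = \left(\frac{1}{-9 + 2 \cdot 16 \frac{1}{-11}} \left(-2\right)\right)^{3} = \left(\frac{1}{-9 + 2 \cdot 16 \left(- \frac{1}{11}\right)} \left(-2\right)\right)^{3} = \left(\frac{1}{-9 - \frac{32}{11}} \left(-2\right)\right)^{3} = \left(\frac{1}{- \frac{131}{11}} \left(-2\right)\right)^{3} = \left(\left(- \frac{11}{131}\right) \left(-2\right)\right)^{3} = \left(\frac{22}{131}\right)^{3} = \frac{10648}{2248091}$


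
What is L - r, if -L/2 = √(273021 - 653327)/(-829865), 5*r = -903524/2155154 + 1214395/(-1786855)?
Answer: 12090498911/55013538581 + 2*I*√380306/829865 ≈ 0.21977 + 0.0014862*I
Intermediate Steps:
r = -12090498911/55013538581 (r = (-903524/2155154 + 1214395/(-1786855))/5 = (-903524*1/2155154 + 1214395*(-1/1786855))/5 = (-451762/1077577 - 34697/51053)/5 = (⅕)*(-60452494555/55013538581) = -12090498911/55013538581 ≈ -0.21977)
L = 2*I*√380306/829865 (L = -2*√(273021 - 653327)/(-829865) = -2*√(-380306)*(-1)/829865 = -2*I*√380306*(-1)/829865 = -(-2)*I*√380306/829865 = 2*I*√380306/829865 ≈ 0.0014862*I)
L - r = 2*I*√380306/829865 - 1*(-12090498911/55013538581) = 2*I*√380306/829865 + 12090498911/55013538581 = 12090498911/55013538581 + 2*I*√380306/829865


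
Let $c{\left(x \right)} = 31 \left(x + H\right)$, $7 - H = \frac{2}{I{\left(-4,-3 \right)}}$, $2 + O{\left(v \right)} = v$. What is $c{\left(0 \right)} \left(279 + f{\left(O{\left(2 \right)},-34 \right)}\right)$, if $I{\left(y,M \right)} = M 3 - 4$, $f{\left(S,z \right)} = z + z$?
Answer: $\frac{608313}{13} \approx 46793.0$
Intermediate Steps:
$O{\left(v \right)} = -2 + v$
$f{\left(S,z \right)} = 2 z$
$I{\left(y,M \right)} = -4 + 3 M$ ($I{\left(y,M \right)} = 3 M - 4 = -4 + 3 M$)
$H = \frac{93}{13}$ ($H = 7 - \frac{2}{-4 + 3 \left(-3\right)} = 7 - \frac{2}{-4 - 9} = 7 - \frac{2}{-13} = 7 - 2 \left(- \frac{1}{13}\right) = 7 - - \frac{2}{13} = 7 + \frac{2}{13} = \frac{93}{13} \approx 7.1538$)
$c{\left(x \right)} = \frac{2883}{13} + 31 x$ ($c{\left(x \right)} = 31 \left(x + \frac{93}{13}\right) = 31 \left(\frac{93}{13} + x\right) = \frac{2883}{13} + 31 x$)
$c{\left(0 \right)} \left(279 + f{\left(O{\left(2 \right)},-34 \right)}\right) = \left(\frac{2883}{13} + 31 \cdot 0\right) \left(279 + 2 \left(-34\right)\right) = \left(\frac{2883}{13} + 0\right) \left(279 - 68\right) = \frac{2883}{13} \cdot 211 = \frac{608313}{13}$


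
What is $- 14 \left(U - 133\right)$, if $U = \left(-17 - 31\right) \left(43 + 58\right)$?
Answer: $69734$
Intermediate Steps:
$U = -4848$ ($U = \left(-48\right) 101 = -4848$)
$- 14 \left(U - 133\right) = - 14 \left(-4848 - 133\right) = \left(-14\right) \left(-4981\right) = 69734$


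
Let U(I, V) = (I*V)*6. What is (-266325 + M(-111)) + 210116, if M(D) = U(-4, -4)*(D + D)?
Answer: -77521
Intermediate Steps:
U(I, V) = 6*I*V
M(D) = 192*D (M(D) = (6*(-4)*(-4))*(D + D) = 96*(2*D) = 192*D)
(-266325 + M(-111)) + 210116 = (-266325 + 192*(-111)) + 210116 = (-266325 - 21312) + 210116 = -287637 + 210116 = -77521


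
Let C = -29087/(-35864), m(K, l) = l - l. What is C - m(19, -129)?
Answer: 29087/35864 ≈ 0.81104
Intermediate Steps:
m(K, l) = 0
C = 29087/35864 (C = -29087*(-1/35864) = 29087/35864 ≈ 0.81104)
C - m(19, -129) = 29087/35864 - 1*0 = 29087/35864 + 0 = 29087/35864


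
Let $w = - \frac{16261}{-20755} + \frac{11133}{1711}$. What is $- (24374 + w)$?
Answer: $- \frac{123689089008}{5073115} \approx -24381.0$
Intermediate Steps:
$w = \frac{36983998}{5073115}$ ($w = \left(-16261\right) \left(- \frac{1}{20755}\right) + 11133 \cdot \frac{1}{1711} = \frac{2323}{2965} + \frac{11133}{1711} = \frac{36983998}{5073115} \approx 7.2902$)
$- (24374 + w) = - (24374 + \frac{36983998}{5073115}) = \left(-1\right) \frac{123689089008}{5073115} = - \frac{123689089008}{5073115}$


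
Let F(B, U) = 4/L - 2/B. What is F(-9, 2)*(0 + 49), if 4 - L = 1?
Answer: 686/9 ≈ 76.222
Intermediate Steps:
L = 3 (L = 4 - 1*1 = 4 - 1 = 3)
F(B, U) = 4/3 - 2/B
F(-9, 2)*(0 + 49) = (4/3 - 2/(-9))*(0 + 49) = (4/3 - 2*(-⅑))*49 = (4/3 + 2/9)*49 = (14/9)*49 = 686/9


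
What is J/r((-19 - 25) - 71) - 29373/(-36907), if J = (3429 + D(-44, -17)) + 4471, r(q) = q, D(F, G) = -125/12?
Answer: -690727097/10186332 ≈ -67.809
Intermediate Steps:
D(F, G) = -125/12 (D(F, G) = -125*1/12 = -125/12)
J = 94675/12 (J = (3429 - 125/12) + 4471 = 41023/12 + 4471 = 94675/12 ≈ 7889.6)
J/r((-19 - 25) - 71) - 29373/(-36907) = 94675/(12*((-19 - 25) - 71)) - 29373/(-36907) = 94675/(12*(-44 - 71)) - 29373*(-1/36907) = (94675/12)/(-115) + 29373/36907 = (94675/12)*(-1/115) + 29373/36907 = -18935/276 + 29373/36907 = -690727097/10186332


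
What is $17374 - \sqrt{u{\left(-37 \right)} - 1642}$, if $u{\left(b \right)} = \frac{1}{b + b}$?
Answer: $17374 - \frac{3 i \sqrt{999074}}{74} \approx 17374.0 - 40.522 i$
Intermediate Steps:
$u{\left(b \right)} = \frac{1}{2 b}$
$17374 - \sqrt{u{\left(-37 \right)} - 1642} = 17374 - \sqrt{\frac{1}{2 \left(-37\right)} - 1642} = 17374 - \sqrt{\frac{1}{2} \left(- \frac{1}{37}\right) - 1642} = 17374 - \sqrt{- \frac{1}{74} - 1642} = 17374 - \sqrt{- \frac{121509}{74}} = 17374 - \frac{3 i \sqrt{999074}}{74}$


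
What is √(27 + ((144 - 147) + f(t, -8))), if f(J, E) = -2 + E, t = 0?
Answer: √14 ≈ 3.7417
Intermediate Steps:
√(27 + ((144 - 147) + f(t, -8))) = √(27 + ((144 - 147) + (-2 - 8))) = √(27 + (-3 - 10)) = √(27 - 13) = √14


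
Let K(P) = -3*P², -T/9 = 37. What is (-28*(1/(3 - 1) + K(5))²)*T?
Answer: 51750531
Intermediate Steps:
T = -333 (T = -9*37 = -333)
(-28*(1/(3 - 1) + K(5))²)*T = -28*(1/(3 - 1) - 3*5²)²*(-333) = -28*(1/2 - 3*25)²*(-333) = -28*(½ - 75)²*(-333) = -28*(-149/2)²*(-333) = -28*22201/4*(-333) = -155407*(-333) = 51750531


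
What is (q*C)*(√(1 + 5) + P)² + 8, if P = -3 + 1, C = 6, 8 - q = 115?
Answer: -6412 + 2568*√6 ≈ -121.71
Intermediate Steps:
q = -107 (q = 8 - 1*115 = 8 - 115 = -107)
P = -2
(q*C)*(√(1 + 5) + P)² + 8 = (-107*6)*(√(1 + 5) - 2)² + 8 = -642*(√6 - 2)² + 8 = -642*(-2 + √6)² + 8 = 8 - 642*(-2 + √6)²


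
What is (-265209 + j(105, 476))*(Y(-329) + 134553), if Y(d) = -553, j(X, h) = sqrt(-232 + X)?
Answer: -35538006000 + 134000*I*sqrt(127) ≈ -3.5538e+10 + 1.5101e+6*I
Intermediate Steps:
(-265209 + j(105, 476))*(Y(-329) + 134553) = (-265209 + sqrt(-232 + 105))*(-553 + 134553) = (-265209 + sqrt(-127))*134000 = (-265209 + I*sqrt(127))*134000 = -35538006000 + 134000*I*sqrt(127)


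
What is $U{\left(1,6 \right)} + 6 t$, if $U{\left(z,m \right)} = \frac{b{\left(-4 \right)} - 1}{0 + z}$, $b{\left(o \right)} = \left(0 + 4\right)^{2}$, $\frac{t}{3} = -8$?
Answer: $-129$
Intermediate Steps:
$t = -24$ ($t = 3 \left(-8\right) = -24$)
$b{\left(o \right)} = 16$ ($b{\left(o \right)} = 4^{2} = 16$)
$U{\left(z,m \right)} = \frac{15}{z}$ ($U{\left(z,m \right)} = \frac{16 - 1}{0 + z} = \frac{15}{z}$)
$U{\left(1,6 \right)} + 6 t = \frac{15}{1} + 6 \left(-24\right) = 15 \cdot 1 - 144 = 15 - 144 = -129$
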